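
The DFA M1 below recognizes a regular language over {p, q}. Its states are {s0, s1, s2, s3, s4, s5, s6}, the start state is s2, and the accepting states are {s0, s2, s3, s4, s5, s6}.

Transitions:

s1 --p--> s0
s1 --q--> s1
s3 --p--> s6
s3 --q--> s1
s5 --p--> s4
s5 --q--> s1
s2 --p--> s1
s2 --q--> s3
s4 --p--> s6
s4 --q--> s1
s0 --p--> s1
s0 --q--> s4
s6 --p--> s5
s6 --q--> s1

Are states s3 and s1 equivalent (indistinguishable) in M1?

No

All states are reachable from the start state.
Initial partition by acceptance: {s0,s2,s3,s4,s5,s6} | {s1}.
Refine {s0,s2,s3,s4,s5,s6} on symbol p: members go to different blocks, giving {s3,s4,s5,s6} and {s0,s2}.
Stable partition: {s3,s4,s5,s6} | {s1} | {s0,s2} — 3 equivalence classes.
s3 and s1 end up in different blocks, so they are distinguishable. For instance, the string 'ε' is accepted from only s3.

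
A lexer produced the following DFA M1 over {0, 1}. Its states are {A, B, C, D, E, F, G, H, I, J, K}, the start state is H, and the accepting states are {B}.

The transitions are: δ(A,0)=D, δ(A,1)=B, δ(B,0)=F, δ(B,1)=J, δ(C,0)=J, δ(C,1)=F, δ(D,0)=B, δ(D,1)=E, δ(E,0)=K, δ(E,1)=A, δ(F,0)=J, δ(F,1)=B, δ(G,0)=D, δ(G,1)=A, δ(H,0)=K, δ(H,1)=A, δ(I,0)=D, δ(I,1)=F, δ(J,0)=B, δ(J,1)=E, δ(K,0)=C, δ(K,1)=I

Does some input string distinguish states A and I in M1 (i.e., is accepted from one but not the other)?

First remove the unreachable states {G}; 10 states remain.
Initial partition by acceptance: {B} | {A,C,D,E,F,H,I,J,K}.
Split {A,C,D,E,F,H,I,J,K} by δ(·,0) → {A,C,E,F,H,I,K} and {D,J}.
On input 0, block {A,C,E,F,H,I,K} splits into {A,C,F,I} and {E,H,K}.
Split {A,C,F,I} by δ(·,1) → {A,F} and {C,I}.
On input 0, block {E,H,K} splits into {E,H} and {K}.
No further refinement is possible. Final partition (6 blocks): {B} | {A,F} | {D,J} | {E,H} | {C,I} | {K}.
A and I end up in different blocks, so they are distinguishable. For instance, the string '1' is accepted from only A.

Yes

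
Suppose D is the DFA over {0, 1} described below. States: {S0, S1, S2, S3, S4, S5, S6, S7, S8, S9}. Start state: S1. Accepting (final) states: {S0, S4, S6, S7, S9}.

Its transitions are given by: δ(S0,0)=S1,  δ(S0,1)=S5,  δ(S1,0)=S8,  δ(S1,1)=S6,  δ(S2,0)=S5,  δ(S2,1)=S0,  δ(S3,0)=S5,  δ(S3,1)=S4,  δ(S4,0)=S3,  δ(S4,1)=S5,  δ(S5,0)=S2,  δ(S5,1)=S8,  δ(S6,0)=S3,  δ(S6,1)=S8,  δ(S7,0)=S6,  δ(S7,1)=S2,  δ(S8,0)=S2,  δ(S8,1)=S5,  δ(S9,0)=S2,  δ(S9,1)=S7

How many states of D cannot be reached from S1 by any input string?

2

No path from S1 leads to S7, S9; the other 8 states are all reachable.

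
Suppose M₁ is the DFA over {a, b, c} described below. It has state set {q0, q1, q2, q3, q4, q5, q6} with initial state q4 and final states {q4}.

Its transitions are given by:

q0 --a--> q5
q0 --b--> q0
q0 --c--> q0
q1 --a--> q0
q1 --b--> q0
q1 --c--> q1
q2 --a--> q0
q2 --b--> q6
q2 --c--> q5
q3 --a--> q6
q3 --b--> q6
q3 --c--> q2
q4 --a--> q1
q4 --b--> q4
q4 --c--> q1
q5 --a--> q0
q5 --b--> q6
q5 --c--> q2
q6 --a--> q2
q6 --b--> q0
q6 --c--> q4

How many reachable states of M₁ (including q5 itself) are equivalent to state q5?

Reachable states from the start: {q0,q1,q2,q4,q5,q6}. Unreachable: {q3} — drop them.
Initial partition by acceptance: {q4} | {q0,q1,q2,q5,q6}.
On input c, block {q0,q1,q2,q5,q6} splits into {q0,q1,q2,q5} and {q6}.
Refine {q0,q1,q2,q5} on symbol b: members go to different blocks, giving {q0,q1} and {q2,q5}.
On input a, block {q0,q1} splits into {q0} and {q1}.
Stable partition: {q4} | {q0} | {q6} | {q2,q5} | {q1} — 5 equivalence classes.
The equivalence class containing q5 is {q2,q5}, of size 2.

2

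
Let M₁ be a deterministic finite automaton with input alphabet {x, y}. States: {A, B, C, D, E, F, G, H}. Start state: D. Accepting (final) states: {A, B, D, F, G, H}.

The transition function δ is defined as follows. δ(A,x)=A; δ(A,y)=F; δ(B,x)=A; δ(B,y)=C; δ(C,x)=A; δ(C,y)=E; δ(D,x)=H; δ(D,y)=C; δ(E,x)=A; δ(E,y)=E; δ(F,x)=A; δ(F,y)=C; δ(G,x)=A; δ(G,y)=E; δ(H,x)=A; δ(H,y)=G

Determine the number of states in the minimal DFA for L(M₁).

States {B} cannot be reached from the start state, so discard them.
Start with accepting vs non-accepting: {A,D,F,G,H} | {C,E}.
Refine {A,D,F,G,H} on symbol y: members go to different blocks, giving {D,F,G} and {A,H}.
The partition is now stable with 3 blocks: {D,F,G} | {C,E} | {A,H}.

3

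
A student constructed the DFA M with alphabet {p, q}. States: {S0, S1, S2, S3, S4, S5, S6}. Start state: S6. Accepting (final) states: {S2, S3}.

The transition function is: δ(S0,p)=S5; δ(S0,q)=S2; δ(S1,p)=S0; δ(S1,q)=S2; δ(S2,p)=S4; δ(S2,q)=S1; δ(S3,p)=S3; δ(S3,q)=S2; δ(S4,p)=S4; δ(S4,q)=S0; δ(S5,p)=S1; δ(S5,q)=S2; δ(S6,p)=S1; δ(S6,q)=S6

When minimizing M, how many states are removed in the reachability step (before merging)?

1

Starting at S6 and following transitions, the reachable set is {S0, S1, S2, S4, S5, S6}. That leaves S3 unreachable — 1 in total.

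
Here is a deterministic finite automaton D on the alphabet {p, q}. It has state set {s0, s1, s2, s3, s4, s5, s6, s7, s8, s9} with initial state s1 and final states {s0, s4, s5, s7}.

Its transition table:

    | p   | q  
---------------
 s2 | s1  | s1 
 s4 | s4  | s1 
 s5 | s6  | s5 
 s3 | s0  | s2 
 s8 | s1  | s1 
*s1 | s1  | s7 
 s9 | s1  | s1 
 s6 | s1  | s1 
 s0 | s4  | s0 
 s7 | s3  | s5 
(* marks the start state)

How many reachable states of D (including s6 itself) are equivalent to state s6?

States {s8,s9} cannot be reached from the start state, so discard them.
P0 = {s0,s4,s5,s7} | {s1,s2,s3,s6}.
Split {s0,s4,s5,s7} by δ(·,p) → {s0,s4} and {s5,s7}.
Split {s0,s4} by δ(·,q) → {s0} and {s4}.
Split {s1,s2,s3,s6} by δ(·,p) → {s1,s2,s6} and {s3}.
Refine {s1,s2,s6} on symbol q: members go to different blocks, giving {s2,s6} and {s1}.
On input p, block {s5,s7} splits into {s5} and {s7}.
The partition is now stable with 7 blocks: {s0} | {s2,s6} | {s5} | {s4} | {s3} | {s1} | {s7}.
State s6 belongs to the block {s2,s6}, which has 2 states.

2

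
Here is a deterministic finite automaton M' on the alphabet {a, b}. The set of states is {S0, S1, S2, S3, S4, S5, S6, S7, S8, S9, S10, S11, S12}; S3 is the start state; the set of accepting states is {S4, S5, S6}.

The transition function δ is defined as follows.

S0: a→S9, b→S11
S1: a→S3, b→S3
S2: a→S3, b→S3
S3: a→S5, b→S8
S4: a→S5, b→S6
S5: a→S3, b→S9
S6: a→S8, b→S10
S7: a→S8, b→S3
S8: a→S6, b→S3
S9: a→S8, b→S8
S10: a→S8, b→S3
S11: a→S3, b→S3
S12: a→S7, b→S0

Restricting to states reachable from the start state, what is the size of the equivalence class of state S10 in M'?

Reachable states from the start: {S3,S5,S6,S8,S9,S10}. Unreachable: {S0,S1,S2,S4,S7,S11,S12} — drop them.
P0 = {S5,S6} | {S3,S8,S9,S10}.
Refine {S3,S8,S9,S10} on symbol a: members go to different blocks, giving {S3,S8} and {S9,S10}.
Stable partition: {S5,S6} | {S3,S8} | {S9,S10} — 3 equivalence classes.
The equivalence class containing S10 is {S9,S10}, of size 2.

2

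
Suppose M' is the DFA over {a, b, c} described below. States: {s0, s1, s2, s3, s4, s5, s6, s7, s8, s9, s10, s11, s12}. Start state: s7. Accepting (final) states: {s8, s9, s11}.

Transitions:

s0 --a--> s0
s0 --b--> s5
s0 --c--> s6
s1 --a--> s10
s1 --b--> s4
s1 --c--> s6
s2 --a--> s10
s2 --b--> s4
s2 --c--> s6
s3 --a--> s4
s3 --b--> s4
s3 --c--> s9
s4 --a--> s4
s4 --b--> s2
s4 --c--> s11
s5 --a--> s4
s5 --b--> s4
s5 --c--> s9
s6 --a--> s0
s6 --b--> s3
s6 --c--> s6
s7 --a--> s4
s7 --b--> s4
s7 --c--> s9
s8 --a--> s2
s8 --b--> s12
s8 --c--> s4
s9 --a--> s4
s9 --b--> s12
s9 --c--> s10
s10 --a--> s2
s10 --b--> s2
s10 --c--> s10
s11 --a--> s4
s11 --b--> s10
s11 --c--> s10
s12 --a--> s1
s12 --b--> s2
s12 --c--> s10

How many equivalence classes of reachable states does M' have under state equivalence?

6

First remove the unreachable states {s8}; 12 states remain.
Start with accepting vs non-accepting: {s9,s11} | {s0,s1,s2,s3,s4,s5,s6,s7,s10,s12}.
Refine {s0,s1,s2,s3,s4,s5,s6,s7,s10,s12} on symbol c: members go to different blocks, giving {s0,s1,s2,s6,s10,s12} and {s3,s4,s5,s7}.
On input b, block {s0,s1,s2,s6,s10,s12} splits into {s0,s1,s2,s6} and {s10,s12}.
Split {s0,s1,s2,s6} by δ(·,a) → {s0,s6} and {s1,s2}.
Refine {s3,s4,s5,s7} on symbol b: members go to different blocks, giving {s3,s5,s7} and {s4}.
No further refinement is possible. Final partition (6 blocks): {s9,s11} | {s0,s6} | {s3,s5,s7} | {s10,s12} | {s1,s2} | {s4}.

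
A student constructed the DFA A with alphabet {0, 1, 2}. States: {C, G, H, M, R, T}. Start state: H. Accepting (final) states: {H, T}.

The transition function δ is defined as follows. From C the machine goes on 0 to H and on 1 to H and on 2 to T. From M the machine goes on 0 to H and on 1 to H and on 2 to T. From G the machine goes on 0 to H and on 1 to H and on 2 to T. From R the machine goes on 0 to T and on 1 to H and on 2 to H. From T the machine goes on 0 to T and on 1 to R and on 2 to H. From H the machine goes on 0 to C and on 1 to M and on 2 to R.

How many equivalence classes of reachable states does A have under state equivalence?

Reachable states from the start: {C,H,M,R,T}. Unreachable: {G} — drop them.
Initial partition by acceptance: {H,T} | {C,M,R}.
On input 0, block {H,T} splits into {T} and {H}.
Refine {C,M,R} on symbol 0: members go to different blocks, giving {C,M} and {R}.
Stable partition: {T} | {C,M} | {H} | {R} — 4 equivalence classes.

4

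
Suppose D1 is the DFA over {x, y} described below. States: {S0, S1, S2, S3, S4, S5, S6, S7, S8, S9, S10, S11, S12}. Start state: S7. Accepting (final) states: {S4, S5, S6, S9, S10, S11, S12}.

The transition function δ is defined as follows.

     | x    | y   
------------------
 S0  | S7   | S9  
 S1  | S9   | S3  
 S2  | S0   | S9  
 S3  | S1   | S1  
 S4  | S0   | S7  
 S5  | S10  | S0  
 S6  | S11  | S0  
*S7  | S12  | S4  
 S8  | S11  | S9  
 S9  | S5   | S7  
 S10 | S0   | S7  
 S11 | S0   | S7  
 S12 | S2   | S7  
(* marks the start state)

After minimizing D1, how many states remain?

7

First remove the unreachable states {S1,S3,S6,S8,S11}; 8 states remain.
P0 = {S4,S5,S9,S10,S12} | {S0,S2,S7}.
Refine {S4,S5,S9,S10,S12} on symbol x: members go to different blocks, giving {S4,S10,S12} and {S5,S9}.
On input x, block {S0,S2,S7} splits into {S0,S2} and {S7}.
Refine {S0,S2} on symbol x: members go to different blocks, giving {S0} and {S2}.
Refine {S4,S10,S12} on symbol x: members go to different blocks, giving {S4,S10} and {S12}.
Refine {S5,S9} on symbol x: members go to different blocks, giving {S5} and {S9}.
Stable partition: {S4,S10} | {S0} | {S5} | {S7} | {S2} | {S12} | {S9} — 7 equivalence classes.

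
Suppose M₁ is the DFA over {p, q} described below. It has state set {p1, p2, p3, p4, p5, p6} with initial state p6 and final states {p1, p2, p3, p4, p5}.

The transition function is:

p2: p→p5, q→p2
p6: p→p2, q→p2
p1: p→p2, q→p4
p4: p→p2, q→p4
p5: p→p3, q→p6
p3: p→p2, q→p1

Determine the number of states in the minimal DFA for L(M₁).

4

Start with accepting vs non-accepting: {p1,p2,p3,p4,p5} | {p6}.
Refine {p1,p2,p3,p4,p5} on symbol q: members go to different blocks, giving {p1,p2,p3,p4} and {p5}.
On input p, block {p1,p2,p3,p4} splits into {p1,p3,p4} and {p2}.
The partition is now stable with 4 blocks: {p1,p3,p4} | {p6} | {p5} | {p2}.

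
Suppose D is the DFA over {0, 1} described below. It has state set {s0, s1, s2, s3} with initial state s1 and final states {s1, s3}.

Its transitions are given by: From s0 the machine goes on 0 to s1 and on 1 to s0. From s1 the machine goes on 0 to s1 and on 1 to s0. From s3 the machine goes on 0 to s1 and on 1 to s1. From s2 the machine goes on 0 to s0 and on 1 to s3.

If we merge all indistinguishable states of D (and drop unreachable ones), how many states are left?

2

States {s2,s3} cannot be reached from the start state, so discard them.
P0 = {s1} | {s0}.
Stable partition: {s1} | {s0} — 2 equivalence classes.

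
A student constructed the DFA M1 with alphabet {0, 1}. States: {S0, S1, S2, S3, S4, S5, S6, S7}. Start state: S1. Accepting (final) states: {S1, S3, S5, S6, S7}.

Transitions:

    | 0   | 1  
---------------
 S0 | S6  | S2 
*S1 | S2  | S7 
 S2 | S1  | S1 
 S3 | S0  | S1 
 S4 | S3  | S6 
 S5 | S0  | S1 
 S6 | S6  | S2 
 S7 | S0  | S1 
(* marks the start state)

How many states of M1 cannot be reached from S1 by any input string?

3

BFS from S1 reaches {S0, S1, S2, S6, S7}; the 3 state(s) S3, S4, S5 are never visited.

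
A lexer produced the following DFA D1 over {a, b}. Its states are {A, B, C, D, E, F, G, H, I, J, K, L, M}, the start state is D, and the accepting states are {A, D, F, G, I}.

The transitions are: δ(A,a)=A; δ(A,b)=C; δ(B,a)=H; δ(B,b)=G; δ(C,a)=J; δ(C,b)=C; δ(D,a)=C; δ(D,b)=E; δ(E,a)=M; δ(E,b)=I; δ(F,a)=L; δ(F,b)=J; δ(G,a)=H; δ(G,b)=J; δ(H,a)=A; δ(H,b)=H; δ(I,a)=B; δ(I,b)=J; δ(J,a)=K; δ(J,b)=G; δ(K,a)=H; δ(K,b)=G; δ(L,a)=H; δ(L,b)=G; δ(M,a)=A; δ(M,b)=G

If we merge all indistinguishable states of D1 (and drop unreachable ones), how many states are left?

10

First remove the unreachable states {F,L}; 11 states remain.
P0 = {A,D,G,I} | {B,C,E,H,J,K,M}.
Refine {A,D,G,I} on symbol a: members go to different blocks, giving {D,G,I} and {A}.
On input a, block {B,C,E,H,J,K,M} splits into {B,C,E,J,K} and {H,M}.
Refine {D,G,I} on symbol a: members go to different blocks, giving {D,I} and {G}.
Split {B,C,E,J,K} by δ(·,a) → {B,E,K} and {C,J}.
Split {D,I} by δ(·,a) → {D} and {I}.
Refine {B,E,K} on symbol b: members go to different blocks, giving {B,K} and {E}.
On input b, block {H,M} splits into {H} and {M}.
On input a, block {C,J} splits into {C} and {J}.
Stable partition: {D} | {B,K} | {A} | {H} | {G} | {C} | {I} | {E} | {M} | {J} — 10 equivalence classes.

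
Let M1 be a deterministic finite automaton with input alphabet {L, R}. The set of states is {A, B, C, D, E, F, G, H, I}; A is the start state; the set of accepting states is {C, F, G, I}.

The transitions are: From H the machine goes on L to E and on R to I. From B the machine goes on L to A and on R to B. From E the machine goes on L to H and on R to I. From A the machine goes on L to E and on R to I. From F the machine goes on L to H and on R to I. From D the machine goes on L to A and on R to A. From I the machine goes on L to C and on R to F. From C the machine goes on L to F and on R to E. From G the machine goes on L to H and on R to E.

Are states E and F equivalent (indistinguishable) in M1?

No

First remove the unreachable states {B,D,G}; 6 states remain.
P0 = {C,F,I} | {A,E,H}.
On input L, block {C,F,I} splits into {C,I} and {F}.
Split {C,I} by δ(·,L) → {C} and {I}.
No further refinement is possible. Final partition (4 blocks): {C} | {A,E,H} | {F} | {I}.
E and F end up in different blocks, so they are distinguishable. For instance, the string 'ε' is accepted from only F.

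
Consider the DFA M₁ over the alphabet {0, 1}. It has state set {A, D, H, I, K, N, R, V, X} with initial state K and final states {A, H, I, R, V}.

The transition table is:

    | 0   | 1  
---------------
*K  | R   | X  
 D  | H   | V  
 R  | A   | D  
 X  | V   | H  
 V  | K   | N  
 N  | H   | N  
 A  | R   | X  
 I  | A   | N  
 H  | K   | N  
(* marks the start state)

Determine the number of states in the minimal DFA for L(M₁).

States {I} cannot be reached from the start state, so discard them.
Initial partition by acceptance: {A,H,R,V} | {D,K,N,X}.
Refine {A,H,R,V} on symbol 0: members go to different blocks, giving {A,R} and {H,V}.
Refine {D,K,N,X} on symbol 0: members go to different blocks, giving {D,N,X} and {K}.
Split {D,N,X} by δ(·,1) → {D,X} and {N}.
Stable partition: {A,R} | {D,X} | {H,V} | {K} | {N} — 5 equivalence classes.

5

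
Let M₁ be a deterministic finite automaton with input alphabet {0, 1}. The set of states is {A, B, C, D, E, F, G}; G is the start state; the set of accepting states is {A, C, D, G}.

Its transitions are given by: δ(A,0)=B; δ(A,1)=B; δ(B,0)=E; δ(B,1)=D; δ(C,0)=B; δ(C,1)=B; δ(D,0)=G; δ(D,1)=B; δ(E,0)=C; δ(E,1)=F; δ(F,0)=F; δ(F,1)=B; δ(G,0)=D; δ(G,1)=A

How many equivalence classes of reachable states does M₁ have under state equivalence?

6

Initial partition by acceptance: {A,C,D,G} | {B,E,F}.
Refine {A,C,D,G} on symbol 0: members go to different blocks, giving {A,C} and {D,G}.
Split {B,E,F} by δ(·,0) → {B,F} and {E}.
On input 0, block {B,F} splits into {B} and {F}.
On input 1, block {D,G} splits into {D} and {G}.
No further refinement is possible. Final partition (6 blocks): {A,C} | {B} | {D} | {E} | {F} | {G}.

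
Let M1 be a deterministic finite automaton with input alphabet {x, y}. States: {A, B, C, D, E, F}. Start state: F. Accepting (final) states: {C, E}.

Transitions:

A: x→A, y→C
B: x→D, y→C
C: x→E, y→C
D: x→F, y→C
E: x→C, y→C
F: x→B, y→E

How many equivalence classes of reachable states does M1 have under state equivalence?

Reachable states from the start: {B,C,D,E,F}. Unreachable: {A} — drop them.
Initial partition by acceptance: {C,E} | {B,D,F}.
Stable partition: {C,E} | {B,D,F} — 2 equivalence classes.

2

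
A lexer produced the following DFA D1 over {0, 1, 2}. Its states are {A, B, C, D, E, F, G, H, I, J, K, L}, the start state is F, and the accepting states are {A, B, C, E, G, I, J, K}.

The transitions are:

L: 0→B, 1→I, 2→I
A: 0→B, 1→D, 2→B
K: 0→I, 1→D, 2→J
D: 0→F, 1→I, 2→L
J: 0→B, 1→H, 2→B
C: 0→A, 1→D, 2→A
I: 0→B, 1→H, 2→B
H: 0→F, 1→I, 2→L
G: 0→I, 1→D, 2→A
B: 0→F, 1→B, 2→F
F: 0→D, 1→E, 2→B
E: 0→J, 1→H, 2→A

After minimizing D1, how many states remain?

6

First remove the unreachable states {C,G,K}; 9 states remain.
Initial partition by acceptance: {A,B,E,I,J} | {D,F,H,L}.
Split {A,B,E,I,J} by δ(·,0) → {A,E,I,J} and {B}.
Refine {A,E,I,J} on symbol 0: members go to different blocks, giving {A,I,J} and {E}.
Split {D,F,H,L} by δ(·,0) → {D,F,H} and {L}.
On input 1, block {D,F,H} splits into {D,H} and {F}.
No further refinement is possible. Final partition (6 blocks): {A,I,J} | {D,H} | {B} | {E} | {L} | {F}.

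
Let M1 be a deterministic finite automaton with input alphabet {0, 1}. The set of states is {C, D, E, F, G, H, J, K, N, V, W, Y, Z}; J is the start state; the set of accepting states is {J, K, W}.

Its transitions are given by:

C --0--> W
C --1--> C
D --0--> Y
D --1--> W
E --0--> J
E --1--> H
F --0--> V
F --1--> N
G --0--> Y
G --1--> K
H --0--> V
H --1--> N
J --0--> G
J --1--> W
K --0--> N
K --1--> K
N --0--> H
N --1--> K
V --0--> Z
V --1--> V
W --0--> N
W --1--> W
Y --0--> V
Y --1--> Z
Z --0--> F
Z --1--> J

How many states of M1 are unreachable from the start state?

Starting at J and following transitions, the reachable set is {F, G, H, J, K, N, V, W, Y, Z}. That leaves C, D, E unreachable — 3 in total.

3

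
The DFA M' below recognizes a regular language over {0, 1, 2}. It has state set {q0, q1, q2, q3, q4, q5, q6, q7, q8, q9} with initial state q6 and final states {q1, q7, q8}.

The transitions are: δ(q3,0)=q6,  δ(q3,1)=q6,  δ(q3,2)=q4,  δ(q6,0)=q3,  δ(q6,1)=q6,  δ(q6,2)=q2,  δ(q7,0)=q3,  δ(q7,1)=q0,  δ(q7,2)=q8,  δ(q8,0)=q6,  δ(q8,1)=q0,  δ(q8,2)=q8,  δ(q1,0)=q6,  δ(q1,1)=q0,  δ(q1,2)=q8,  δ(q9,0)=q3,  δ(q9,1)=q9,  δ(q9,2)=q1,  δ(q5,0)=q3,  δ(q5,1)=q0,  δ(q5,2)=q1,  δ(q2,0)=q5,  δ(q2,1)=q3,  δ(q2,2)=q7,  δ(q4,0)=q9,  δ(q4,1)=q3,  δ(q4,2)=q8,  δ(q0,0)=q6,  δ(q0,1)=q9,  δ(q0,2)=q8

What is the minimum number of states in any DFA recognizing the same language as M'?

4

All states are reachable from the start state.
Start with accepting vs non-accepting: {q1,q7,q8} | {q0,q2,q3,q4,q5,q6,q9}.
Split {q0,q2,q3,q4,q5,q6,q9} by δ(·,2) → {q0,q2,q4,q5,q9} and {q3,q6}.
Refine {q0,q2,q4,q5,q9} on symbol 0: members go to different blocks, giving {q0,q5,q9} and {q2,q4}.
Stable partition: {q1,q7,q8} | {q0,q5,q9} | {q3,q6} | {q2,q4} — 4 equivalence classes.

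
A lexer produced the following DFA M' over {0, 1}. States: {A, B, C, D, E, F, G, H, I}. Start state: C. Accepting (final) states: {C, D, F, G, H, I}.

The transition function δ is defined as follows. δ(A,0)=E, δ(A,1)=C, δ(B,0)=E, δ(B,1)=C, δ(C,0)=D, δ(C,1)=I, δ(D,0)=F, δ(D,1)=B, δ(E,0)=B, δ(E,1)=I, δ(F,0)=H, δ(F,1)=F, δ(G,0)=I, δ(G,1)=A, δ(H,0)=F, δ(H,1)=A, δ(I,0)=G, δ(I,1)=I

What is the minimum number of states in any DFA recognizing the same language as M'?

3

All states are reachable from the start state.
P0 = {C,D,F,G,H,I} | {A,B,E}.
Refine {C,D,F,G,H,I} on symbol 1: members go to different blocks, giving {C,F,I} and {D,G,H}.
No further refinement is possible. Final partition (3 blocks): {C,F,I} | {A,B,E} | {D,G,H}.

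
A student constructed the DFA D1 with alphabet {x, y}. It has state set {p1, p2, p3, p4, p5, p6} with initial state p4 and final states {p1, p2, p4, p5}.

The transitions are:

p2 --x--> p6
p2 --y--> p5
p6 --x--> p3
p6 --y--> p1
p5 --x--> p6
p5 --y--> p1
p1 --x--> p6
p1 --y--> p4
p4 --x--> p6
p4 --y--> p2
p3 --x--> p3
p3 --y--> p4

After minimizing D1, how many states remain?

2

Start with accepting vs non-accepting: {p1,p2,p4,p5} | {p3,p6}.
The partition is now stable with 2 blocks: {p1,p2,p4,p5} | {p3,p6}.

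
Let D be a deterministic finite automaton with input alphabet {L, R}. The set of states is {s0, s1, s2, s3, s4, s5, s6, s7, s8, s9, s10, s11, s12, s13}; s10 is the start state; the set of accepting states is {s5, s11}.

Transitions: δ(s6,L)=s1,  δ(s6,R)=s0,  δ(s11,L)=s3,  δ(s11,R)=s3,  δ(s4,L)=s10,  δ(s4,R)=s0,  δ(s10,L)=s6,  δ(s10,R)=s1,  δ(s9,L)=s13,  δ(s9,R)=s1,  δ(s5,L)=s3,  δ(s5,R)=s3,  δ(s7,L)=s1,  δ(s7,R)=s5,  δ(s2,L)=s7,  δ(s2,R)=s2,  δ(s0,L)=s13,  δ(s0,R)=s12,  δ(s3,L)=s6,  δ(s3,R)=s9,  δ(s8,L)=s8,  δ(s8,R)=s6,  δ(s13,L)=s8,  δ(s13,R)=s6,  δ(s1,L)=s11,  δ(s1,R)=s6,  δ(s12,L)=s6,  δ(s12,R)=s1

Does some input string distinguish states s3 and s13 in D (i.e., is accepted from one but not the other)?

First remove the unreachable states {s2,s4,s5,s7}; 10 states remain.
Initial partition by acceptance: {s11} | {s0,s1,s3,s6,s8,s9,s10,s12,s13}.
Refine {s0,s1,s3,s6,s8,s9,s10,s12,s13} on symbol L: members go to different blocks, giving {s0,s3,s6,s8,s9,s10,s12,s13} and {s1}.
Split {s0,s3,s6,s8,s9,s10,s12,s13} by δ(·,L) → {s0,s3,s8,s9,s10,s12,s13} and {s6}.
On input L, block {s0,s3,s8,s9,s10,s12,s13} splits into {s0,s8,s9,s13} and {s3,s10,s12}.
Refine {s0,s8,s9,s13} on symbol R: members go to different blocks, giving {s8,s13} and {s0} and {s9}.
Split {s3,s10,s12} by δ(·,R) → {s10,s12} and {s3}.
Stable partition: {s11} | {s8,s13} | {s1} | {s6} | {s10,s12} | {s0} | {s9} | {s3} — 8 equivalence classes.
s3 and s13 end up in different blocks, so they are distinguishable. For instance, the string 'LLL' is accepted from only s3.

Yes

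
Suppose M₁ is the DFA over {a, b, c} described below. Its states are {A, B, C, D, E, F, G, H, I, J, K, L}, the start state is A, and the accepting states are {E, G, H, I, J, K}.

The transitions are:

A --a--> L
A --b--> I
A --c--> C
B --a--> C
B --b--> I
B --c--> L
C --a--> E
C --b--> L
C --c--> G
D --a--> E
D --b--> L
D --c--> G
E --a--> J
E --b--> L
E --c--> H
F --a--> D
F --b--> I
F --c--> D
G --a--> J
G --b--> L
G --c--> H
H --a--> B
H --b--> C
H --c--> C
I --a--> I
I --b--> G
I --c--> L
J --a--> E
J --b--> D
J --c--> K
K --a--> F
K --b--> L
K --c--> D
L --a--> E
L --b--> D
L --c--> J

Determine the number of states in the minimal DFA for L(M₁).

Every state is reachable, so we keep all 12.
P0 = {E,G,H,I,J,K} | {A,B,C,D,F,L}.
Refine {E,G,H,I,J,K} on symbol a: members go to different blocks, giving {E,G,I,J} and {H,K}.
On input b, block {E,G,I,J} splits into {E,G,J} and {I}.
Split {A,B,C,D,F,L} by δ(·,a) → {A,B,F} and {C,D,L}.
No further refinement is possible. Final partition (5 blocks): {E,G,J} | {A,B,F} | {H,K} | {I} | {C,D,L}.

5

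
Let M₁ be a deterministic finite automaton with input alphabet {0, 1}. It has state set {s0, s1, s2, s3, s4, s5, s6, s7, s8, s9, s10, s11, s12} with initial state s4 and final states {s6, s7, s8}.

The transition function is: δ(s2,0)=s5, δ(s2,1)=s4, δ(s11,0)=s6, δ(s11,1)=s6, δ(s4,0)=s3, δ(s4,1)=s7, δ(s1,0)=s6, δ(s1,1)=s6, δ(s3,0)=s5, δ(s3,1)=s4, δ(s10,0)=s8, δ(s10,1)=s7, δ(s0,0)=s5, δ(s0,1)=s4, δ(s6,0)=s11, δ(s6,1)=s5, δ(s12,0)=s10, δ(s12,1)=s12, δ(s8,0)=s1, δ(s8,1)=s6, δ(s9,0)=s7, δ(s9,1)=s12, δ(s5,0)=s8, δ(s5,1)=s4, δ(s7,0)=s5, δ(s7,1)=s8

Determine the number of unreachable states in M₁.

Starting at s4 and following transitions, the reachable set is {s1, s3, s4, s5, s6, s7, s8, s11}. That leaves s0, s2, s9, s10, s12 unreachable — 5 in total.

5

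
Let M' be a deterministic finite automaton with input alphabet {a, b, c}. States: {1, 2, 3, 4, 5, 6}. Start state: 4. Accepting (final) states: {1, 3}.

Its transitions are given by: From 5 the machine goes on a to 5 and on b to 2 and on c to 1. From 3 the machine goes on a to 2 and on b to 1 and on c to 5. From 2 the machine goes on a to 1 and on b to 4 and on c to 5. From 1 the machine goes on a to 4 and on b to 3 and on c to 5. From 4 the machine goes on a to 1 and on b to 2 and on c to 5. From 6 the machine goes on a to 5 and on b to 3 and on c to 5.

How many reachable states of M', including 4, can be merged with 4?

2

First remove the unreachable states {6}; 5 states remain.
Initial partition by acceptance: {1,3} | {2,4,5}.
Refine {2,4,5} on symbol a: members go to different blocks, giving {2,4} and {5}.
No further refinement is possible. Final partition (3 blocks): {1,3} | {2,4} | {5}.
State 4 belongs to the block {2,4}, which has 2 states.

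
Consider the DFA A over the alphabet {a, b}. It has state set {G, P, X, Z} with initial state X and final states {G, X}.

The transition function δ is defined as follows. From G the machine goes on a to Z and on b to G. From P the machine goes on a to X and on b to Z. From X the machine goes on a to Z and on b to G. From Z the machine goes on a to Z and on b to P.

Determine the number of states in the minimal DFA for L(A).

3

All states are reachable from the start state.
Start with accepting vs non-accepting: {G,X} | {P,Z}.
Split {P,Z} by δ(·,a) → {P} and {Z}.
No further refinement is possible. Final partition (3 blocks): {G,X} | {P} | {Z}.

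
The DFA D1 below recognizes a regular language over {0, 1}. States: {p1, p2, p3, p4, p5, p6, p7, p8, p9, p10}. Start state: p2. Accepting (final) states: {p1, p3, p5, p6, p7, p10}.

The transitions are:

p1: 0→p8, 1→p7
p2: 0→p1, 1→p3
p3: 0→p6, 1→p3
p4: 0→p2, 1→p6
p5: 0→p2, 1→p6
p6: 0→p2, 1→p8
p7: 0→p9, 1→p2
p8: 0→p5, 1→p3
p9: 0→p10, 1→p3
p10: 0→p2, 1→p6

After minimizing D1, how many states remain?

States {p4} cannot be reached from the start state, so discard them.
P0 = {p1,p3,p5,p6,p7,p10} | {p2,p8,p9}.
On input 0, block {p1,p3,p5,p6,p7,p10} splits into {p1,p5,p6,p7,p10} and {p3}.
Split {p1,p5,p6,p7,p10} by δ(·,1) → {p1,p5,p10} and {p6,p7}.
Stable partition: {p1,p5,p10} | {p2,p8,p9} | {p3} | {p6,p7} — 4 equivalence classes.

4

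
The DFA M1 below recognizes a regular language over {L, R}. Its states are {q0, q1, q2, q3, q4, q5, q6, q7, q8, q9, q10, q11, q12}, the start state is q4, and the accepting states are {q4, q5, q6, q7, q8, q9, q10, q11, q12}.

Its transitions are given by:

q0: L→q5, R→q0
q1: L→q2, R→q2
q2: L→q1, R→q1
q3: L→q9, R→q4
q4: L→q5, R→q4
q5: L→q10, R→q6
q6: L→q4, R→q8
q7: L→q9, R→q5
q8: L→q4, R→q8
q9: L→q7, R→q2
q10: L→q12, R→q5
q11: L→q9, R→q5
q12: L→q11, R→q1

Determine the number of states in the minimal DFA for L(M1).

States {q0,q3} cannot be reached from the start state, so discard them.
Initial partition by acceptance: {q4,q5,q6,q7,q8,q9,q10,q11,q12} | {q1,q2}.
On input R, block {q4,q5,q6,q7,q8,q9,q10,q11,q12} splits into {q4,q5,q6,q7,q8,q10,q11} and {q9,q12}.
Split {q4,q5,q6,q7,q8,q10,q11} by δ(·,L) → {q4,q5,q6,q8} and {q7,q10,q11}.
Refine {q4,q5,q6,q8} on symbol L: members go to different blocks, giving {q4,q6,q8} and {q5}.
Refine {q4,q6,q8} on symbol L: members go to different blocks, giving {q6,q8} and {q4}.
The partition is now stable with 6 blocks: {q6,q8} | {q1,q2} | {q9,q12} | {q7,q10,q11} | {q5} | {q4}.

6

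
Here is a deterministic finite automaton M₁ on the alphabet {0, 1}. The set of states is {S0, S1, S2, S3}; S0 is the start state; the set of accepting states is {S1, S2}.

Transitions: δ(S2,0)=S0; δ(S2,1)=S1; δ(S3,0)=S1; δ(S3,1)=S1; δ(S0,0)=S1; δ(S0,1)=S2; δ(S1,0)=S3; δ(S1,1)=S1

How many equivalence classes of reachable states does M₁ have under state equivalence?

Every state is reachable, so we keep all 4.
P0 = {S1,S2} | {S0,S3}.
The partition is now stable with 2 blocks: {S1,S2} | {S0,S3}.

2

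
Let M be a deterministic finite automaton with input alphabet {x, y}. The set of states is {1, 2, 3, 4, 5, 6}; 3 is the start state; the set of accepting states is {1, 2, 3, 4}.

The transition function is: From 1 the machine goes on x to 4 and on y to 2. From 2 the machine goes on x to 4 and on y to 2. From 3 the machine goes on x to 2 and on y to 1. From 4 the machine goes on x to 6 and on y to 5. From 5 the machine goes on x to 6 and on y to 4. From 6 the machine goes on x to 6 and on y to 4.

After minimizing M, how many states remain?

4

All states are reachable from the start state.
Initial partition by acceptance: {1,2,3,4} | {5,6}.
Refine {1,2,3,4} on symbol x: members go to different blocks, giving {1,2,3} and {4}.
Refine {1,2,3} on symbol x: members go to different blocks, giving {1,2} and {3}.
Stable partition: {1,2} | {5,6} | {4} | {3} — 4 equivalence classes.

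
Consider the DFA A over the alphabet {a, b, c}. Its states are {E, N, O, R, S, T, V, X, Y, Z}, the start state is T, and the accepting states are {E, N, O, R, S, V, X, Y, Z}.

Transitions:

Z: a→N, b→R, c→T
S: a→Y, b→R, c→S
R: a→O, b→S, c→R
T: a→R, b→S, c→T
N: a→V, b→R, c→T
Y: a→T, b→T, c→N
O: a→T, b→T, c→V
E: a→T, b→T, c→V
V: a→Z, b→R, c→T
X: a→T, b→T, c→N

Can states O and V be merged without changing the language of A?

States {E,X} cannot be reached from the start state, so discard them.
P0 = {N,O,R,S,V,Y,Z} | {T}.
Refine {N,O,R,S,V,Y,Z} on symbol a: members go to different blocks, giving {N,R,S,V,Z} and {O,Y}.
On input a, block {N,R,S,V,Z} splits into {N,V,Z} and {R,S}.
Stable partition: {N,V,Z} | {T} | {O,Y} | {R,S} — 4 equivalence classes.
O and V end up in different blocks, so they are distinguishable. For instance, the string 'a' is accepted from only V.

No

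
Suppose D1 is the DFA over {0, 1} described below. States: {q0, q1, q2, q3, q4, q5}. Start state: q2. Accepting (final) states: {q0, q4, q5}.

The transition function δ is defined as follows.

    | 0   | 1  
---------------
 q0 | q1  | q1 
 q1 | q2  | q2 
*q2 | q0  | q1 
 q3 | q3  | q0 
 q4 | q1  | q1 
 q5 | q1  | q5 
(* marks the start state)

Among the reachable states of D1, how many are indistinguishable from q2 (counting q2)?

Reachable states from the start: {q0,q1,q2}. Unreachable: {q3,q4,q5} — drop them.
P0 = {q0} | {q1,q2}.
Refine {q1,q2} on symbol 0: members go to different blocks, giving {q1} and {q2}.
No further refinement is possible. Final partition (3 blocks): {q0} | {q1} | {q2}.
State q2 belongs to the block {q2}, which has 1 states.

1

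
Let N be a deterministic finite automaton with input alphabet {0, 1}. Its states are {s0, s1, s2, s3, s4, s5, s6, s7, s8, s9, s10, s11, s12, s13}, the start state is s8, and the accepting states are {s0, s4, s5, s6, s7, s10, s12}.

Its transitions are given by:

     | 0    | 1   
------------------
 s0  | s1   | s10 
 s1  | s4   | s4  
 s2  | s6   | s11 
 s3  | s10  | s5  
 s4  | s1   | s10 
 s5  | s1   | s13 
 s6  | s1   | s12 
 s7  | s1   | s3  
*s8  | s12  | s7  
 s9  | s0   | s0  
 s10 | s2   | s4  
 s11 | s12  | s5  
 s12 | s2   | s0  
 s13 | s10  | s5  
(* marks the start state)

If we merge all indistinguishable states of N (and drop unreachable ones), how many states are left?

6

Reachable states from the start: {s0,s1,s2,s3,s4,s5,s6,s7,s8,s10,s11,s12,s13}. Unreachable: {s9} — drop them.
Start with accepting vs non-accepting: {s0,s4,s5,s6,s7,s10,s12} | {s1,s2,s3,s8,s11,s13}.
Refine {s0,s4,s5,s6,s7,s10,s12} on symbol 1: members go to different blocks, giving {s0,s4,s6,s10,s12} and {s5,s7}.
Split {s1,s2,s3,s8,s11,s13} by δ(·,1) → {s3,s8,s11,s13} and {s1} and {s2}.
On input 0, block {s0,s4,s6,s10,s12} splits into {s0,s4,s6} and {s10,s12}.
Stable partition: {s0,s4,s6} | {s3,s8,s11,s13} | {s5,s7} | {s1} | {s2} | {s10,s12} — 6 equivalence classes.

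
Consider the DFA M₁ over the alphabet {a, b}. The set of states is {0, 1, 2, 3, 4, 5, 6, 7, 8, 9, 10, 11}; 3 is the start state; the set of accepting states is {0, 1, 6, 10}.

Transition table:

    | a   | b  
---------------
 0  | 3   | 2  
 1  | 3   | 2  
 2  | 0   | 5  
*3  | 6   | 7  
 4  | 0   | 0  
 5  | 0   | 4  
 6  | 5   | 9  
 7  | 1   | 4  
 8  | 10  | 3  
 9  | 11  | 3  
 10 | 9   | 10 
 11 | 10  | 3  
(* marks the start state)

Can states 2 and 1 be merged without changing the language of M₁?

No

Reachable states from the start: {0,1,2,3,4,5,6,7,9,10,11}. Unreachable: {8} — drop them.
Start with accepting vs non-accepting: {0,1,6,10} | {2,3,4,5,7,9,11}.
Split {0,1,6,10} by δ(·,b) → {0,1,6} and {10}.
On input a, block {2,3,4,5,7,9,11} splits into {2,3,4,5,7} and {9} and {11}.
On input b, block {0,1,6} splits into {0,1} and {6}.
Split {2,3,4,5,7} by δ(·,a) → {2,4,5,7} and {3}.
Split {2,4,5,7} by δ(·,b) → {2,5,7} and {4}.
On input b, block {2,5,7} splits into {5,7} and {2}.
No further refinement is possible. Final partition (9 blocks): {0,1} | {5,7} | {10} | {9} | {11} | {6} | {3} | {4} | {2}.
2 and 1 end up in different blocks, so they are distinguishable. For instance, the string 'ε' is accepted from only 1.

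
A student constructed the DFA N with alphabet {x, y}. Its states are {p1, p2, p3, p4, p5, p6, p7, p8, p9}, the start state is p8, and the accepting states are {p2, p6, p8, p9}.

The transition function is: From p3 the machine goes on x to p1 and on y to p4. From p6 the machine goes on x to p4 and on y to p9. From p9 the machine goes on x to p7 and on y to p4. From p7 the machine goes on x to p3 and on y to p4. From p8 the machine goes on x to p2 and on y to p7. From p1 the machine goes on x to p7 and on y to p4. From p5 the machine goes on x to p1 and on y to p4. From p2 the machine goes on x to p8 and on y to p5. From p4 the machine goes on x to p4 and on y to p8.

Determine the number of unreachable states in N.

2

BFS from p8 reaches {p1, p2, p3, p4, p5, p7, p8}; the 2 state(s) p6, p9 are never visited.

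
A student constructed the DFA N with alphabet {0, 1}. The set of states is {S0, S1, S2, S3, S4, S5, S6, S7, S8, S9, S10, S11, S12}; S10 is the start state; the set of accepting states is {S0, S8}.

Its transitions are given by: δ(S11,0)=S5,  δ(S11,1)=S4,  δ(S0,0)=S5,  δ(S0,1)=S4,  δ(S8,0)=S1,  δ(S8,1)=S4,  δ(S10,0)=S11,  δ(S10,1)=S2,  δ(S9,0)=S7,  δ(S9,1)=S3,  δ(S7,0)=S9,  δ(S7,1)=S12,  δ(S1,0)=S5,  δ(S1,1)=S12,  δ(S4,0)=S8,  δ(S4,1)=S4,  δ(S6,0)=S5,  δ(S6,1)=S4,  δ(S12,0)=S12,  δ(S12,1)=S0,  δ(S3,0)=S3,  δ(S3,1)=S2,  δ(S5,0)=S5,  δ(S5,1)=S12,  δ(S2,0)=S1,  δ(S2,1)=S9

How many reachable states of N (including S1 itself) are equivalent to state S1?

States {S6} cannot be reached from the start state, so discard them.
Initial partition by acceptance: {S0,S8} | {S1,S2,S3,S4,S5,S7,S9,S10,S11,S12}.
On input 0, block {S1,S2,S3,S4,S5,S7,S9,S10,S11,S12} splits into {S1,S2,S3,S5,S7,S9,S10,S11,S12} and {S4}.
Refine {S1,S2,S3,S5,S7,S9,S10,S11,S12} on symbol 1: members go to different blocks, giving {S1,S2,S3,S5,S7,S9,S10} and {S11} and {S12}.
Refine {S1,S2,S3,S5,S7,S9,S10} on symbol 0: members go to different blocks, giving {S1,S2,S3,S5,S7,S9} and {S10}.
Split {S1,S2,S3,S5,S7,S9} by δ(·,1) → {S1,S5,S7} and {S2,S3,S9}.
On input 0, block {S1,S5,S7} splits into {S1,S5} and {S7}.
On input 0, block {S2,S3,S9} splits into {S2} and {S3} and {S9}.
Stable partition: {S0,S8} | {S1,S5} | {S4} | {S11} | {S12} | {S10} | {S2} | {S7} | {S3} | {S9} — 10 equivalence classes.
State S1 belongs to the block {S1,S5}, which has 2 states.

2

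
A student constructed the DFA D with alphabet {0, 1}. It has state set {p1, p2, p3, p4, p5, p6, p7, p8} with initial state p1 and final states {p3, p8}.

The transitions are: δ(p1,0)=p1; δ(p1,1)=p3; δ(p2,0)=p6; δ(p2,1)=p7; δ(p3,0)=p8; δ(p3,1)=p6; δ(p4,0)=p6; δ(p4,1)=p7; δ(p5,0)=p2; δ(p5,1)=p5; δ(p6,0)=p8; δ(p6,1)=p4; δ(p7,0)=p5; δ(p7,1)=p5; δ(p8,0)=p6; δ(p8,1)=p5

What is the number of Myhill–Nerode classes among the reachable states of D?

7

Every state is reachable, so we keep all 8.
Start with accepting vs non-accepting: {p3,p8} | {p1,p2,p4,p5,p6,p7}.
Split {p3,p8} by δ(·,0) → {p3} and {p8}.
On input 0, block {p1,p2,p4,p5,p6,p7} splits into {p1,p2,p4,p5,p7} and {p6}.
Split {p1,p2,p4,p5,p7} by δ(·,0) → {p1,p5,p7} and {p2,p4}.
Refine {p1,p5,p7} on symbol 0: members go to different blocks, giving {p1,p7} and {p5}.
Refine {p1,p7} on symbol 0: members go to different blocks, giving {p1} and {p7}.
No further refinement is possible. Final partition (7 blocks): {p3} | {p1} | {p8} | {p6} | {p2,p4} | {p5} | {p7}.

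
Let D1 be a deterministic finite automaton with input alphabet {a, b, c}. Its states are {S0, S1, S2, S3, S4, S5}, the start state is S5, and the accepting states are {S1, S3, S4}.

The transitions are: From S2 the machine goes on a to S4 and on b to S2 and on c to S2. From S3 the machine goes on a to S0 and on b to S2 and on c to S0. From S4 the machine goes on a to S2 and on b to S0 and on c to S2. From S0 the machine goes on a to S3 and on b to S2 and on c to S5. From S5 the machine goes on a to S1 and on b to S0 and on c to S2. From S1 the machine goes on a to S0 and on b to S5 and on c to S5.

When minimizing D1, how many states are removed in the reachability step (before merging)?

A breadth-first search from the start state visits every state.

0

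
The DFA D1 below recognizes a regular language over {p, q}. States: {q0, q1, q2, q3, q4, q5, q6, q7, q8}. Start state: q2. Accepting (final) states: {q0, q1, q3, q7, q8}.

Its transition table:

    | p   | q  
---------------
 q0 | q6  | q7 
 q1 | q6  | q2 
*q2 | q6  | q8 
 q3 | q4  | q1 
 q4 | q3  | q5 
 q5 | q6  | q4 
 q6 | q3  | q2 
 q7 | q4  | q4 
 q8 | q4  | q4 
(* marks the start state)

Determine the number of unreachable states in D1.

Starting at q2 and following transitions, the reachable set is {q1, q2, q3, q4, q5, q6, q8}. That leaves q0, q7 unreachable — 2 in total.

2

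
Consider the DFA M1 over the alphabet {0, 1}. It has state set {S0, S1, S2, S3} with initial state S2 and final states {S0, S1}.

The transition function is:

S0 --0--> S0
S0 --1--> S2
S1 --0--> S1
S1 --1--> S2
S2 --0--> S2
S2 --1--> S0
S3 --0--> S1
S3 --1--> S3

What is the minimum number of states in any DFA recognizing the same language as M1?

2

First remove the unreachable states {S1,S3}; 2 states remain.
P0 = {S0} | {S2}.
The partition is now stable with 2 blocks: {S0} | {S2}.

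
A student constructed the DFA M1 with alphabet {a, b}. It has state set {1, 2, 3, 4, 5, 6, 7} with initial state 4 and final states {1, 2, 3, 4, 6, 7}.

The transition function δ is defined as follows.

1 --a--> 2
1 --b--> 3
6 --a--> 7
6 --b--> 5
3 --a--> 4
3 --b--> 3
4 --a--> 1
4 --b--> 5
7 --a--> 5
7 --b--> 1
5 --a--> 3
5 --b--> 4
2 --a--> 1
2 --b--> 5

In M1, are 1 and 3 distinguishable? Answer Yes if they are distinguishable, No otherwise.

No

States {6,7} cannot be reached from the start state, so discard them.
Start with accepting vs non-accepting: {1,2,3,4} | {5}.
Split {1,2,3,4} by δ(·,b) → {1,3} and {2,4}.
Stable partition: {1,3} | {5} | {2,4} — 3 equivalence classes.
1 and 3 lie in the same block of the stable partition, so they are equivalent — no string distinguishes them.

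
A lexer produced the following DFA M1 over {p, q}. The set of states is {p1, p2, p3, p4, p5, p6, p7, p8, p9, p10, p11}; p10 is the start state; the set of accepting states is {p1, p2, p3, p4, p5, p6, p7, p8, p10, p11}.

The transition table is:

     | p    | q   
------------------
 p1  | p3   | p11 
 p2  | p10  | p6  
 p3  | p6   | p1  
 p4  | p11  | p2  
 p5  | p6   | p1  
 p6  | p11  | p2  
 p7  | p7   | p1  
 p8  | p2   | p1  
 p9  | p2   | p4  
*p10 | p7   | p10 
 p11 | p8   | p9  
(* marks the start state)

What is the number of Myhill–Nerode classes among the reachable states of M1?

9

States {p5} cannot be reached from the start state, so discard them.
P0 = {p1,p2,p3,p4,p6,p7,p8,p10,p11} | {p9}.
On input q, block {p1,p2,p3,p4,p6,p7,p8,p10,p11} splits into {p1,p2,p3,p4,p6,p7,p8,p10} and {p11}.
On input p, block {p1,p2,p3,p4,p6,p7,p8,p10} splits into {p1,p2,p3,p7,p8,p10} and {p4,p6}.
On input p, block {p1,p2,p3,p7,p8,p10} splits into {p1,p2,p7,p8,p10} and {p3}.
On input p, block {p1,p2,p7,p8,p10} splits into {p2,p7,p8,p10} and {p1}.
On input q, block {p2,p7,p8,p10} splits into {p7,p8} and {p2} and {p10}.
Split {p7,p8} by δ(·,p) → {p7} and {p8}.
No further refinement is possible. Final partition (9 blocks): {p7} | {p9} | {p11} | {p4,p6} | {p3} | {p1} | {p2} | {p10} | {p8}.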